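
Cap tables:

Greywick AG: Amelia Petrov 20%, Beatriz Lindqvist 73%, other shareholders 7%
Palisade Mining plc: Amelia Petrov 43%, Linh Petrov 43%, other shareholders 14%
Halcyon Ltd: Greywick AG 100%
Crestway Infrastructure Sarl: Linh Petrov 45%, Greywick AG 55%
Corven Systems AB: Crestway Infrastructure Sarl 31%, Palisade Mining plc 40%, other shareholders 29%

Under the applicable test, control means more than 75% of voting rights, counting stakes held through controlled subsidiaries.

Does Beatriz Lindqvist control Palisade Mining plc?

Beatriz's largest direct stake is 73% in Greywick, which does not meet the threshold, so Beatriz controls no company.
Neither Beatriz nor any entity Beatriz controls holds any voting interest in Palisade.
So Beatriz does not control Palisade.

No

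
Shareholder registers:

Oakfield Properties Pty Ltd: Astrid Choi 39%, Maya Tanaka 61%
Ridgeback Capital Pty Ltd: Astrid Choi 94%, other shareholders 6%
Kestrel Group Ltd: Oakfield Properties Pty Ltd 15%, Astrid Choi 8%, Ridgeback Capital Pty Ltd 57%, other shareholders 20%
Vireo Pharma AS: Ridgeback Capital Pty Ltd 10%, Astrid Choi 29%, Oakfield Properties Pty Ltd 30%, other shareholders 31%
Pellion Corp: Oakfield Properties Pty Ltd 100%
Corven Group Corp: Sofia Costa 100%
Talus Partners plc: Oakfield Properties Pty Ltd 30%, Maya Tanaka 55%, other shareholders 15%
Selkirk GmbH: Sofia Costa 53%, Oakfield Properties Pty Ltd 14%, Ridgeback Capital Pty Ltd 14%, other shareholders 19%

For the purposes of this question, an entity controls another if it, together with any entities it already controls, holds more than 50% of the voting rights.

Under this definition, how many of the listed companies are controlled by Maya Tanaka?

3

Maya holds 61% of Oakfield, so Maya controls Oakfield.
Oakfield holds 100% of Pellion, so Maya controls Pellion.
Oakfield and Maya together hold 30% + 55% = 85% of Talus, so Maya controls Talus.
No other company's threshold is met.
Maya controls 3 companies.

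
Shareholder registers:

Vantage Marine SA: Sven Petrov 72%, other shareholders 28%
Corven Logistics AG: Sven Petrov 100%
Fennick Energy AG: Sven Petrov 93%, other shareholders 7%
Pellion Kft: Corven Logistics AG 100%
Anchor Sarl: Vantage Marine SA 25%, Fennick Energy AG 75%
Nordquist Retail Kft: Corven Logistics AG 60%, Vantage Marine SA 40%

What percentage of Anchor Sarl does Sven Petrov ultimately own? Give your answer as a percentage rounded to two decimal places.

Sven reaches Anchor along 2 paths.
Via Vantage: 72% × 25% = 18%.
Via Fennick: 93% × 75% = 69.75%.
Total: 18% + 69.75% = 87.75%.

87.75%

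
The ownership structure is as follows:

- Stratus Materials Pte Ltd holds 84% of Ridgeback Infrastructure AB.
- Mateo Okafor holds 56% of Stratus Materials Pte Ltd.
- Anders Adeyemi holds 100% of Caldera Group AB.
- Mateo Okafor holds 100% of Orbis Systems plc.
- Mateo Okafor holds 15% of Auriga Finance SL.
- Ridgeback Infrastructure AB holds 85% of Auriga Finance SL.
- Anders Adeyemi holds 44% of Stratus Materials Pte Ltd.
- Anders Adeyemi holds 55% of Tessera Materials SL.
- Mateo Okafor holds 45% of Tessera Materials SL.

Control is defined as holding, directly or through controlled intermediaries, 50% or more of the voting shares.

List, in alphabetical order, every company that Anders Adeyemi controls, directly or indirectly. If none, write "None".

Caldera Group AB, Tessera Materials SL

Anders holds 100% of Caldera, so Anders controls Caldera.
Anders holds 55% of Tessera, so Anders controls Tessera.
No other company's threshold is met.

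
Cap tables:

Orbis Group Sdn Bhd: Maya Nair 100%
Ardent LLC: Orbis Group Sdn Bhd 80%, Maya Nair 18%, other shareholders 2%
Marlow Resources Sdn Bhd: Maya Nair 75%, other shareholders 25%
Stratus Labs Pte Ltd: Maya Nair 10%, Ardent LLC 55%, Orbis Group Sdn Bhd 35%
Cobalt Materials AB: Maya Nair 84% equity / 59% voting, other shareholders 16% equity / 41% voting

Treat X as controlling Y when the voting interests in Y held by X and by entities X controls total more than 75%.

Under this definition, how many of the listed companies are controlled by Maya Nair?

Maya holds 100% of Orbis, so Maya controls Orbis.
Orbis and Maya together hold 80% + 18% = 98% of Ardent, so Maya controls Ardent.
Maya and Ardent and Orbis together hold 10% + 55% + 35% = 100% of Stratus, so Maya controls Stratus.
No other company's threshold is met.
Maya controls 3 companies.

3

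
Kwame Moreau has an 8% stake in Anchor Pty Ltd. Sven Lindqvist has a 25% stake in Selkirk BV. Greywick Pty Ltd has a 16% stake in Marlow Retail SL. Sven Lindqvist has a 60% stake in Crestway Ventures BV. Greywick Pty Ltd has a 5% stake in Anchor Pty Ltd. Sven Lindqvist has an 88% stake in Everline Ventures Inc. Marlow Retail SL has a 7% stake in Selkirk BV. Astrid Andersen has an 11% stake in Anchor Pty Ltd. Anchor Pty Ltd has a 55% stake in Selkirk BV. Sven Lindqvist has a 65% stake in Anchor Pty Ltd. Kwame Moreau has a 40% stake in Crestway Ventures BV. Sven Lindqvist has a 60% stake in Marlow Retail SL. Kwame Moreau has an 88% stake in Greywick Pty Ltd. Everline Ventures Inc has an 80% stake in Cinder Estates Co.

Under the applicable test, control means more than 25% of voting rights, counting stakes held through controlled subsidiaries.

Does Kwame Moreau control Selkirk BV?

No

Kwame holds 88% of Greywick, so Kwame controls Greywick.
Kwame holds 40% of Crestway, so Kwame controls Crestway.
Neither Kwame nor any entity Kwame controls holds any voting interest in Selkirk.
So Kwame does not control Selkirk.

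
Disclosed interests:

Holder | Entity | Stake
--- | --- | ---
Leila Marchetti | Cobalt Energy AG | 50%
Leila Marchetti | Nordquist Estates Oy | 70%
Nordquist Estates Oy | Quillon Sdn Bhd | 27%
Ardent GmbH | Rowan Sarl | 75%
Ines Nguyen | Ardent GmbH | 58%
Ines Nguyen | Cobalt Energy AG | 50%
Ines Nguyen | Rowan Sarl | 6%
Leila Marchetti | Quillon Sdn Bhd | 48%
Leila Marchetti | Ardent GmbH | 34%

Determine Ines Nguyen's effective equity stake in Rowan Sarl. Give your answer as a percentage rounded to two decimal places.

49.50%

Ines reaches Rowan along 2 paths.
Direct stake: 6% = 6%.
Via Ardent: 58% × 75% = 43.5%.
Total: 6% + 43.5% = 49.5%.
Rounded: 49.50%.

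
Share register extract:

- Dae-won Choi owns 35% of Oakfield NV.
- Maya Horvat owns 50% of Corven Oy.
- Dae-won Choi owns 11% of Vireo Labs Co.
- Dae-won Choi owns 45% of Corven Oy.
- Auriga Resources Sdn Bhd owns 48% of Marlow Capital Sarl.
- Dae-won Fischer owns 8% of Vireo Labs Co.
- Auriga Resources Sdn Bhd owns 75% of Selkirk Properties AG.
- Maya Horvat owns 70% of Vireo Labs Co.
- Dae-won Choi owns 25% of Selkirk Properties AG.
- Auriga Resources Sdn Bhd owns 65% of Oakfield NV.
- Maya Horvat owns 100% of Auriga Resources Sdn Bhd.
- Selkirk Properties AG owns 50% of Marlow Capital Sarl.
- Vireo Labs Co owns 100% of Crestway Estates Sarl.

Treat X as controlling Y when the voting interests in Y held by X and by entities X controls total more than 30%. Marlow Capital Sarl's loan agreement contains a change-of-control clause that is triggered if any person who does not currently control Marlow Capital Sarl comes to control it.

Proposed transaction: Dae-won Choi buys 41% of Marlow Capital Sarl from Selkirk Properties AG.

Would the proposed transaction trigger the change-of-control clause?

Yes

The purchase adds only to Dae-won Choi's holdings (Selkirk's stake shrinks), so Dae-won Choi is the only person who could newly come to control Marlow.
Dae-won Choi holds 35% of Oakfield, so Dae-won Choi controls Oakfield.
Dae-won Choi holds 45% of Corven, so Dae-won Choi controls Corven.
Neither Dae-won Choi nor any entity Dae-won Choi controls holds any voting interest in Marlow.
So before the transaction, Dae-won Choi does not control Marlow.
After the purchase, Dae-won Choi holds 41% of Marlow directly, and Selkirk's stake falls to 9%.
Dae-won Choi holds 41% of Marlow, so Dae-won Choi controls Marlow.
Dae-won Choi did not control Marlow before and does after, so the clause is triggered.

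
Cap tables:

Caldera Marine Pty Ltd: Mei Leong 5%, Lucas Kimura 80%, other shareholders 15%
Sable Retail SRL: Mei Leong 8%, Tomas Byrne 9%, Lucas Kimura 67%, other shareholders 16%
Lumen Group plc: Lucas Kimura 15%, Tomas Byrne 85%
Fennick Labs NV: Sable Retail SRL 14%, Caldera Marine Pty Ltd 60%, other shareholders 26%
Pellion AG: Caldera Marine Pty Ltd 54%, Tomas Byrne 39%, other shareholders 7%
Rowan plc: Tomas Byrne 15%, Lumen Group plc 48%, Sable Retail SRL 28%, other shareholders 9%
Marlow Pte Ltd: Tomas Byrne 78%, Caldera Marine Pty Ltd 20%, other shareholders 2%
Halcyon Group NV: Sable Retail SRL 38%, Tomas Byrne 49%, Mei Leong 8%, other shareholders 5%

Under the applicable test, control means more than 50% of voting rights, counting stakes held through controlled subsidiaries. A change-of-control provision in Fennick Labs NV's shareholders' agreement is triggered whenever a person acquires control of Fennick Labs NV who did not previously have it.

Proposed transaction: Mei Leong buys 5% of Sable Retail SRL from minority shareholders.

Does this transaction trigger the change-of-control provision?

The purchase changes only Mei's holdings, so Mei is the only person who could newly come to control Fennick.
Mei's largest direct stake is 8% in Sable, which does not meet the threshold, so Mei controls no company.
Neither Mei nor any entity Mei controls holds any voting interest in Fennick.
So before the transaction, Mei does not control Fennick.
After the purchase, Mei's direct stake in Sable rises to 8% + 5% = 13%.
Mei's side now holds 13% of Sable, not > 50%, so Mei still does not control Sable.
After the transaction, neither Mei nor any entity Mei controls holds a voting interest in Fennick, so Mei still does not control it.
No new person acquires control, so the clause is not triggered.

No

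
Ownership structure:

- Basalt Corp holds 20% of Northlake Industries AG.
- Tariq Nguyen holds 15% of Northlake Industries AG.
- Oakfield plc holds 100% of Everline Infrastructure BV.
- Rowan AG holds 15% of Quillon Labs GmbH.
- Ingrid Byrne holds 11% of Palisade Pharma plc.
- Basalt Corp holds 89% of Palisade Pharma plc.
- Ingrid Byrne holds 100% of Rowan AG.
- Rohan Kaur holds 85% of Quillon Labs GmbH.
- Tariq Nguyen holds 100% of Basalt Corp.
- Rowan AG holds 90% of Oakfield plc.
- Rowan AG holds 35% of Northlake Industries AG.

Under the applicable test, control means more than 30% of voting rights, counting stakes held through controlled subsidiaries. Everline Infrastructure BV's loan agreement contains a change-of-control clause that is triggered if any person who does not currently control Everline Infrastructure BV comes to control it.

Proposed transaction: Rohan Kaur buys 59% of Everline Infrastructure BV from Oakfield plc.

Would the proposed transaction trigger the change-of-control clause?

Yes

The purchase adds only to Rohan's holdings (Oakfield's stake shrinks), so Rohan is the only person who could newly come to control Everline.
Rohan holds 85% of Quillon, so Rohan controls Quillon.
Neither Rohan nor any entity Rohan controls holds any voting interest in Everline.
So before the transaction, Rohan does not control Everline.
After the purchase, Rohan holds 59% of Everline directly, and Oakfield's stake falls to 41%.
Rohan holds 59% of Everline, so Rohan controls Everline.
Rohan did not control Everline before and does after, so the clause is triggered.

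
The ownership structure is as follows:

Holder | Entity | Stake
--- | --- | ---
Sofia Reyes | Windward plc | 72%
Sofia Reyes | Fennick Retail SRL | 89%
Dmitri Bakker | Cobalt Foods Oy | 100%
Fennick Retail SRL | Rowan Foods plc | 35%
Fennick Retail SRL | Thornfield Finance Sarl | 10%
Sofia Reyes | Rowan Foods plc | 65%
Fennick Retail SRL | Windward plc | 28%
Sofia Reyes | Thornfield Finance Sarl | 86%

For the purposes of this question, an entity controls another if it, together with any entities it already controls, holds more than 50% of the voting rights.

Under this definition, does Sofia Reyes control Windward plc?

Yes

Sofia holds 89% of Fennick, so Sofia controls Fennick.
Sofia and Fennick together hold 72% + 28% = 100% of Windward, so Sofia controls Windward.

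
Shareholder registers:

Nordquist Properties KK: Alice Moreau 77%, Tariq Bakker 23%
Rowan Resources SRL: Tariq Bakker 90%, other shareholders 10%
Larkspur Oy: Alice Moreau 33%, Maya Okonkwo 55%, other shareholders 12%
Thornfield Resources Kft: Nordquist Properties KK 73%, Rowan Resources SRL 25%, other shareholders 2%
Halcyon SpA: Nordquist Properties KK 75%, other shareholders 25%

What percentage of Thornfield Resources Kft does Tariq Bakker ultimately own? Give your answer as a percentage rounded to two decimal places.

39.29%

Tariq reaches Thornfield along 2 paths.
Via Nordquist: 23% × 73% = 16.79%.
Via Rowan: 90% × 25% = 22.5%.
Total: 16.79% + 22.5% = 39.29%.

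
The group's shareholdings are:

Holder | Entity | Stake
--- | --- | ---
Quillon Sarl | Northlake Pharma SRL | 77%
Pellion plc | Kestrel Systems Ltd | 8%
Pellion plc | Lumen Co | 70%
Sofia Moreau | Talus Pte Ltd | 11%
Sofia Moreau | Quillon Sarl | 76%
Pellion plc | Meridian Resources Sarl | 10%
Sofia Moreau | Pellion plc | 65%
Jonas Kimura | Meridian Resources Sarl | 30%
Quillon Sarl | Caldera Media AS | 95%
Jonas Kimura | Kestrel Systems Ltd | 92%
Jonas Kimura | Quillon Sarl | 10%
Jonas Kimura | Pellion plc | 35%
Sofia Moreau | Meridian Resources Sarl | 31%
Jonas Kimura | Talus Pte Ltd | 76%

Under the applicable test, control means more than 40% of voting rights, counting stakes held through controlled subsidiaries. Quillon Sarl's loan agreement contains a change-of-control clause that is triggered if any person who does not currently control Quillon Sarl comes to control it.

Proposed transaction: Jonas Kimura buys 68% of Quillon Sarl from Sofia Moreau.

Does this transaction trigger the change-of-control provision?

The purchase adds only to Jonas's holdings (Sofia's stake shrinks), so Jonas is the only person who could newly come to control Quillon.
Jonas holds 92% of Kestrel, so Jonas controls Kestrel.
Jonas holds 76% of Talus, so Jonas controls Talus.
In Quillon, Jonas's side holds only 10%, not > 40%.
So before the transaction, Jonas does not control Quillon.
After the purchase, Jonas's direct stake in Quillon rises to 10% + 68% = 78%, and Sofia's stake falls to 8%.
Jonas holds 78% of Quillon, so Jonas controls Quillon.
Jonas did not control Quillon before and does after, so the clause is triggered.

Yes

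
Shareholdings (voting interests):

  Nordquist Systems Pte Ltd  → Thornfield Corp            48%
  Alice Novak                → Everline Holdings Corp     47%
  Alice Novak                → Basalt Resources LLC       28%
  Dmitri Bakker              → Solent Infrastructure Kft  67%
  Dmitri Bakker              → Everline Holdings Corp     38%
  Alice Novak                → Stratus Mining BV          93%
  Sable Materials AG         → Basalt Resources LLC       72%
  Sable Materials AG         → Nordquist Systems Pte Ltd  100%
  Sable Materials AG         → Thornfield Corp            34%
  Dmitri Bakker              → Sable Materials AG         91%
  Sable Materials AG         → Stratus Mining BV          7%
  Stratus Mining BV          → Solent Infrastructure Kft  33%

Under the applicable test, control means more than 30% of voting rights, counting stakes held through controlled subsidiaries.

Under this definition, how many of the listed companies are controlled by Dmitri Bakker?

6

Dmitri holds 91% of Sable, so Dmitri controls Sable.
Dmitri holds 38% of Everline, so Dmitri controls Everline.
Sable holds 100% of Nordquist, so Dmitri controls Nordquist.
Dmitri holds 67% of Solent, so Dmitri controls Solent.
Sable and Nordquist together hold 34% + 48% = 82% of Thornfield, so Dmitri controls Thornfield.
Sable holds 72% of Basalt, so Dmitri controls Basalt.
No other company's threshold is met.
Dmitri controls 6 companies.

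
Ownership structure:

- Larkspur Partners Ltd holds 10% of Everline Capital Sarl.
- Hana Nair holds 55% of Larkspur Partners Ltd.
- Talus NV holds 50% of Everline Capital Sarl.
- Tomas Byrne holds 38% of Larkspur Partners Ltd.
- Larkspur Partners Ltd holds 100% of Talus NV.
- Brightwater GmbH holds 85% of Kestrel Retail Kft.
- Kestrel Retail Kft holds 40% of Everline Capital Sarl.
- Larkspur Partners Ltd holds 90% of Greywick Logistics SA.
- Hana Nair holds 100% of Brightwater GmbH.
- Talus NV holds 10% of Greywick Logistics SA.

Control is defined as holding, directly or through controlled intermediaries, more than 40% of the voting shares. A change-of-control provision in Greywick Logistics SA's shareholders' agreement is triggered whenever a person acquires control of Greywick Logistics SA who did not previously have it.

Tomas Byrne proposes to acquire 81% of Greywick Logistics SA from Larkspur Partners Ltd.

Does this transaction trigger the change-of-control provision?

The purchase adds only to Tomas's holdings (Larkspur's stake shrinks), so Tomas is the only person who could newly come to control Greywick.
Tomas's largest direct stake is 38% in Larkspur, which does not meet the threshold, so Tomas controls no company.
Neither Tomas nor any entity Tomas controls holds any voting interest in Greywick.
So before the transaction, Tomas does not control Greywick.
After the purchase, Tomas holds 81% of Greywick directly, and Larkspur's stake falls to 9%.
Tomas holds 81% of Greywick, so Tomas controls Greywick.
Tomas did not control Greywick before and does after, so the clause is triggered.

Yes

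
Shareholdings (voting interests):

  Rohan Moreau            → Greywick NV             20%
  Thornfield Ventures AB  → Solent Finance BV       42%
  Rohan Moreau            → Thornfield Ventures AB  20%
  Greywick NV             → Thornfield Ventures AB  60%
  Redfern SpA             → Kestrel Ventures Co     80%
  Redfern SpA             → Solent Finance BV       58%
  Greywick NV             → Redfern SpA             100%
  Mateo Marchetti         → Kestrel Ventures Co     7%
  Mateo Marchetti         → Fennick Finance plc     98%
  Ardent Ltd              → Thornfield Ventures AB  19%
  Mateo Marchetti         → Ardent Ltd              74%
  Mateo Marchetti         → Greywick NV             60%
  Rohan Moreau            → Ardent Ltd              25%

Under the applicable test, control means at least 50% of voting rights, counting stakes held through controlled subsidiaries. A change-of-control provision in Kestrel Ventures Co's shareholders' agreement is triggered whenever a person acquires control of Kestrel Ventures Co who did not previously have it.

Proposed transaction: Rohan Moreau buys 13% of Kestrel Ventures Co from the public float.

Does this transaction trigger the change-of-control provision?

No

The purchase changes only Rohan's holdings, so Rohan is the only person who could newly come to control Kestrel.
Rohan's largest direct stake is 25% in Ardent, which does not meet the threshold, so Rohan controls no company.
Neither Rohan nor any entity Rohan controls holds any voting interest in Kestrel.
So before the transaction, Rohan does not control Kestrel.
After the purchase, Rohan holds 13% of Kestrel directly.
After the transaction, Rohan's side holds 13% of Kestrel, not ≥ 50%, so Rohan still does not control Kestrel.
No new person acquires control, so the clause is not triggered.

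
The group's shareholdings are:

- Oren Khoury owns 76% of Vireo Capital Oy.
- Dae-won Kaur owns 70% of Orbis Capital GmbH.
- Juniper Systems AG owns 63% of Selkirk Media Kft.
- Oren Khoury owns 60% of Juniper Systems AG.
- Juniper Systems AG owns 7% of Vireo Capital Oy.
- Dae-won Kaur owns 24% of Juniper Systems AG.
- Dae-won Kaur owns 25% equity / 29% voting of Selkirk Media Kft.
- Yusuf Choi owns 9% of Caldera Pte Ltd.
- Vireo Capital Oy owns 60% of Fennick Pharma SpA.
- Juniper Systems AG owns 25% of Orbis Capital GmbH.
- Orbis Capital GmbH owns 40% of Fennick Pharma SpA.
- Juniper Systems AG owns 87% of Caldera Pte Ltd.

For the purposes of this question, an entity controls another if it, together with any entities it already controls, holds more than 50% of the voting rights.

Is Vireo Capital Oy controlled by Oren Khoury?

Yes

Oren holds 60% of Juniper, so Oren controls Juniper.
Juniper and Oren together hold 7% + 76% = 83% of Vireo, so Oren controls Vireo.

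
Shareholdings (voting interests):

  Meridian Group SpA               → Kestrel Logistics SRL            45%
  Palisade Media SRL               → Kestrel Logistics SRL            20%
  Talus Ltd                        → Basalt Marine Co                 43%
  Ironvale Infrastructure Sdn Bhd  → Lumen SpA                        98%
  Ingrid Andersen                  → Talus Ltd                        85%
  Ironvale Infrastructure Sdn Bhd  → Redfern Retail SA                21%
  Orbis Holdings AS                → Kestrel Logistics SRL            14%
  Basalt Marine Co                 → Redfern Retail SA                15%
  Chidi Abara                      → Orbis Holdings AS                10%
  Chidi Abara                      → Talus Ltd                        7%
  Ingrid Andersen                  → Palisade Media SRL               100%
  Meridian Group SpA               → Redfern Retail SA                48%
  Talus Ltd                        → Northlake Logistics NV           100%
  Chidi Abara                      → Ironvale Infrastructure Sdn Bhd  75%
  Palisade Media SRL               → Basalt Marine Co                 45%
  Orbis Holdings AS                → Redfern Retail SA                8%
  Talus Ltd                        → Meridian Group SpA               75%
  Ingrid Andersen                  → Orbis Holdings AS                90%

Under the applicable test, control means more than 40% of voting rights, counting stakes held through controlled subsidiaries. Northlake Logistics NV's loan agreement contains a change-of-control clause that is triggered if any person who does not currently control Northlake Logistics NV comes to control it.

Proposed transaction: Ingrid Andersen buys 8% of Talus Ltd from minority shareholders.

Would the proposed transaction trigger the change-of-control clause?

No

The purchase changes only Ingrid's holdings, so Ingrid is the only person who could newly come to control Northlake.
Ingrid holds 85% of Talus, so Ingrid controls Talus.
Talus holds 100% of Northlake, so Ingrid controls Northlake.
So Ingrid already controls Northlake before the transaction.
After the purchase, Ingrid's direct stake in Talus rises to 85% + 8% = 93%.
Ingrid controlled Northlake already, so this is not a new person acquiring control; every other person's position is unchanged or reduced.
No new person acquires control, so the clause is not triggered.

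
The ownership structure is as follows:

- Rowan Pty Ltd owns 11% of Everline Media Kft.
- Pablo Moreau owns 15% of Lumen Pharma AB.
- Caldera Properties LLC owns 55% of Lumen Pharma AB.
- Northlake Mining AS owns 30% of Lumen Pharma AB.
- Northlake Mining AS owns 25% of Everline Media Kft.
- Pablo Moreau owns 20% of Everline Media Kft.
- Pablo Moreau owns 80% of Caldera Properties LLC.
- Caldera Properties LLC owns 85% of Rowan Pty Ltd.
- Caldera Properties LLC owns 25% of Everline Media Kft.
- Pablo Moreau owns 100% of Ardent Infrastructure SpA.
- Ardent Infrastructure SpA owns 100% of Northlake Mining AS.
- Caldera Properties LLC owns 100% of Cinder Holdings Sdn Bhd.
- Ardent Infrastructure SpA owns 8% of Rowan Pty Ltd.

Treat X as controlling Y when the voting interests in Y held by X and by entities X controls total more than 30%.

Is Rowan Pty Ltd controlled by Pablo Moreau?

Yes

Pablo holds 100% of Ardent, so Pablo controls Ardent.
Pablo holds 80% of Caldera, so Pablo controls Caldera.
Caldera and Ardent together hold 85% + 8% = 93% of Rowan, so Pablo controls Rowan.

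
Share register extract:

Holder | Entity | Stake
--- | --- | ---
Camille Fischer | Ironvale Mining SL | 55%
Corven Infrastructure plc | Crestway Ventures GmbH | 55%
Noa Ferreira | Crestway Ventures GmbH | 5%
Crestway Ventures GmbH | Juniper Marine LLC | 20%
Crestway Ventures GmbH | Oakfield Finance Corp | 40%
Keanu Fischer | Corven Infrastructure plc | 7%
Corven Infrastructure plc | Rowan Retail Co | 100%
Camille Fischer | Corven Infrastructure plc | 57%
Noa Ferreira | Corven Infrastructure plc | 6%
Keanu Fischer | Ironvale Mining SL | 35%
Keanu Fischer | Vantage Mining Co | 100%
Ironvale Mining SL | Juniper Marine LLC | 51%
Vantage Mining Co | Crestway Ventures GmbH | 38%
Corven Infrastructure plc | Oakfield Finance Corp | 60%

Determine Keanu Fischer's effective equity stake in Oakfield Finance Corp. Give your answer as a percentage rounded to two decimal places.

Keanu reaches Oakfield along 3 paths.
Via Corven: 7% × 60% = 4.2%.
Via Vantage → Crestway: 100% × 38% × 40% = 15.2%.
Via Corven → Crestway: 7% × 55% × 40% = 1.54%.
Total: 4.2% + 15.2% + 1.54% = 20.94%.

20.94%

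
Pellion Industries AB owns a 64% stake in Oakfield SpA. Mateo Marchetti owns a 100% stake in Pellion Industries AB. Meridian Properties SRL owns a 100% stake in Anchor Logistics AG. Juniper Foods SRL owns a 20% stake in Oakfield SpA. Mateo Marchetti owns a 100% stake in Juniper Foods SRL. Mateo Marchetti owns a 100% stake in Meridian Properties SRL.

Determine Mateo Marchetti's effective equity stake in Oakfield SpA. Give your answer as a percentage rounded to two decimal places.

Mateo reaches Oakfield along 2 paths.
Via Pellion: 100% × 64% = 64%.
Via Juniper: 100% × 20% = 20%.
Total: 64% + 20% = 84%.
Rounded: 84.00%.

84.00%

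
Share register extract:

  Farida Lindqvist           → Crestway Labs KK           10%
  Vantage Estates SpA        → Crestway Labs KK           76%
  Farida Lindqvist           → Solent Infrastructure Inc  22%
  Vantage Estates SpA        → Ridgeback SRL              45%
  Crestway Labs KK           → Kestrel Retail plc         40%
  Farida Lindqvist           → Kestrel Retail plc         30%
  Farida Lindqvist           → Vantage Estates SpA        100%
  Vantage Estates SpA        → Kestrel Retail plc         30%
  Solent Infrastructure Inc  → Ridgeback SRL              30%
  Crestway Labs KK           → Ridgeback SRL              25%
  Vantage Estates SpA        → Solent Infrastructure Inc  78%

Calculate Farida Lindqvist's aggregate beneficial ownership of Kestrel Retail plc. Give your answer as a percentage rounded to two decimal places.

94.40%

Farida reaches Kestrel along 4 paths.
Via Crestway: 10% × 40% = 4%.
Via Vantage → Crestway: 100% × 76% × 40% = 30.4%.
Direct stake: 30% = 30%.
Via Vantage: 100% × 30% = 30%.
Total: 4% + 30.4% + 30% + 30% = 94.4%.
Rounded: 94.40%.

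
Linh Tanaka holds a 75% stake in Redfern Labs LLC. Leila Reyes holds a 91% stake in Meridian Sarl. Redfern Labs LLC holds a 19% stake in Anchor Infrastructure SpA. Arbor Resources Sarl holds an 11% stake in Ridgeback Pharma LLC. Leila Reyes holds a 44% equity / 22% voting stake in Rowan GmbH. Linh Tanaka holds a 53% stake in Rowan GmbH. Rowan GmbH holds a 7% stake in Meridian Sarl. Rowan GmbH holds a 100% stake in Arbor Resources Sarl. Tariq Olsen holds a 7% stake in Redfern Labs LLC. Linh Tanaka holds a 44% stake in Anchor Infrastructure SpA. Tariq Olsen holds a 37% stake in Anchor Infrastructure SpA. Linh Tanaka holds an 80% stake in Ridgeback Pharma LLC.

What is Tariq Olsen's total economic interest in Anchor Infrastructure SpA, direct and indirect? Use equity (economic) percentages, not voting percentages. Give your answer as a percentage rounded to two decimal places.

Tariq reaches Anchor along 2 paths.
Via Redfern: 7% × 19% = 1.33%.
Direct stake: 37% = 37%.
Total: 1.33% + 37% = 38.33%.

38.33%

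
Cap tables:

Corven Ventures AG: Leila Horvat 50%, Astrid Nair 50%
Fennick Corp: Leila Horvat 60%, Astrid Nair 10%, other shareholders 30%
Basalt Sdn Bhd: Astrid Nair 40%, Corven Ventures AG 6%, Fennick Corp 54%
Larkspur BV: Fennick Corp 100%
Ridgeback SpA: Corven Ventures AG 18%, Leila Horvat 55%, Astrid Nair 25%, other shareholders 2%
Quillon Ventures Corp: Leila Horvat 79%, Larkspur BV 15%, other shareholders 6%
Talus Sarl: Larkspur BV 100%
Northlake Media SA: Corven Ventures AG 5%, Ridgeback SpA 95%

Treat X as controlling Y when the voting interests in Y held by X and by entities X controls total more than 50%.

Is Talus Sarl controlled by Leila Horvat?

Leila holds 60% of Fennick, so Leila controls Fennick.
Fennick holds 100% of Larkspur, so Leila controls Larkspur.
Larkspur holds 100% of Talus, so Leila controls Talus.

Yes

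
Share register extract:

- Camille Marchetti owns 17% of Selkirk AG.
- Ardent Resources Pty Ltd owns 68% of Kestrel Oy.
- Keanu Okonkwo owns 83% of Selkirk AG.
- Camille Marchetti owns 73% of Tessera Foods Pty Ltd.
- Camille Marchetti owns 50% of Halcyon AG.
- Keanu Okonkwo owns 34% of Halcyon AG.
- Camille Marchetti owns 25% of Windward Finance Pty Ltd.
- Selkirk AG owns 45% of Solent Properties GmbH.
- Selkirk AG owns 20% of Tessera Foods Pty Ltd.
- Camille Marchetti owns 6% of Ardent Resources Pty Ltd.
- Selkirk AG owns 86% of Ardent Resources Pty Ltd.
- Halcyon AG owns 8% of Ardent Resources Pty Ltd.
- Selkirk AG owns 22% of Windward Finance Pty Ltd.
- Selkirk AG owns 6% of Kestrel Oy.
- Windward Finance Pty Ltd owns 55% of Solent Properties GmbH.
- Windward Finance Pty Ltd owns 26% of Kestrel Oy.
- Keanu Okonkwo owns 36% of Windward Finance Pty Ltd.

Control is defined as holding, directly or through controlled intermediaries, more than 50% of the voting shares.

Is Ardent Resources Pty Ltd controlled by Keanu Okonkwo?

Yes

Keanu holds 83% of Selkirk, so Keanu controls Selkirk.
Selkirk holds 86% of Ardent, so Keanu controls Ardent.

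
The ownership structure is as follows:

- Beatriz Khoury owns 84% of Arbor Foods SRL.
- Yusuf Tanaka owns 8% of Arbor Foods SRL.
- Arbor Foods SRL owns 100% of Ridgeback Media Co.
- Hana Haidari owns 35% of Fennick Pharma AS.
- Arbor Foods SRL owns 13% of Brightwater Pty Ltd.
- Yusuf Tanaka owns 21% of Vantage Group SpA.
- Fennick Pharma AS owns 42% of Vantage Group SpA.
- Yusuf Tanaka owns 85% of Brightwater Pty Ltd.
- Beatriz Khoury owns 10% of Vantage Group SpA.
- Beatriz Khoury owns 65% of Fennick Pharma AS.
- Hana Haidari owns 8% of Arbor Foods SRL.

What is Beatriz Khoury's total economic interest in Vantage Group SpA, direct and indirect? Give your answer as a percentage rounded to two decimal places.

37.30%

Beatriz reaches Vantage along 2 paths.
Via Fennick: 65% × 42% = 27.3%.
Direct stake: 10% = 10%.
Total: 27.3% + 10% = 37.3%.
Rounded: 37.30%.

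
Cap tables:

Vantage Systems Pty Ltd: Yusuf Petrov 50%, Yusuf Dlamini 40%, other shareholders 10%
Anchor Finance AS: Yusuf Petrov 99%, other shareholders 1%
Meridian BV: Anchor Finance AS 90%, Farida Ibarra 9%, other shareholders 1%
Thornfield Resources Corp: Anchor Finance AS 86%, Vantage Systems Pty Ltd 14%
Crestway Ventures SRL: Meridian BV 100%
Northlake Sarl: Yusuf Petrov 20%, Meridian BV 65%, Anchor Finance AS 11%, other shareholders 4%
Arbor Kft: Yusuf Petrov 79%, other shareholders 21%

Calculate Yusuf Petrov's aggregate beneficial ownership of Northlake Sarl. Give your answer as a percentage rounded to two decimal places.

88.81%

Yusuf Petrov reaches Northlake along 3 paths.
Direct stake: 20% = 20%.
Via Anchor → Meridian: 99% × 90% × 65% = 57.915%.
Via Anchor: 99% × 11% = 10.89%.
Total: 20% + 57.915% + 10.89% = 88.805%.
Rounded: 88.81%.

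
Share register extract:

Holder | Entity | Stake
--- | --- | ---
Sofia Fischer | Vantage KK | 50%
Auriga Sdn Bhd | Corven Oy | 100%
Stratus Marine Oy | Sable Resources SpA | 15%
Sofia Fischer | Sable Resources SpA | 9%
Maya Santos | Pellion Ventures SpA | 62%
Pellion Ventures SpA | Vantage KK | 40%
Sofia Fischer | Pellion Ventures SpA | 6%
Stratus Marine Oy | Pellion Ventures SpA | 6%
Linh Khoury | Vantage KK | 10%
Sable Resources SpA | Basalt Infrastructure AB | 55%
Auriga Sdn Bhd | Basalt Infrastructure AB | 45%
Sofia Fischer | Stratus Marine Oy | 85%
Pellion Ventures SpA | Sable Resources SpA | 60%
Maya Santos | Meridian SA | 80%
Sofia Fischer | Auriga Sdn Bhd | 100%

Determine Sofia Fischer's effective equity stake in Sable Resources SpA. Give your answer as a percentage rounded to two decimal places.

28.41%

Sofia reaches Sable along 4 paths.
Direct stake: 9% = 9%.
Via Stratus: 85% × 15% = 12.75%.
Via Pellion: 6% × 60% = 3.6%.
Via Stratus → Pellion: 85% × 6% × 60% = 3.06%.
Total: 9% + 12.75% + 3.6% + 3.06% = 28.41%.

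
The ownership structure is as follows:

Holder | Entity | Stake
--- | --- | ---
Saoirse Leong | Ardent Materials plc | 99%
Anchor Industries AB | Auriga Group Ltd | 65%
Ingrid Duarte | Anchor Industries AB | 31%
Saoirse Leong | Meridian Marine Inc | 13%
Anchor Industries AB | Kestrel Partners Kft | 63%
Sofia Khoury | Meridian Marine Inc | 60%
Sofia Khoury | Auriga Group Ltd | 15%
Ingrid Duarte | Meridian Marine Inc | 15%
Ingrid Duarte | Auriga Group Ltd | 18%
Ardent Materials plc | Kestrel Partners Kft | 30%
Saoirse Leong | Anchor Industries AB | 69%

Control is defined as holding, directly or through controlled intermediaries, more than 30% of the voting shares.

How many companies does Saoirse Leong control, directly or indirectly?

Saoirse holds 69% of Anchor, so Saoirse controls Anchor.
Saoirse holds 99% of Ardent, so Saoirse controls Ardent.
Ardent and Anchor together hold 30% + 63% = 93% of Kestrel, so Saoirse controls Kestrel.
Anchor holds 65% of Auriga, so Saoirse controls Auriga.
No other company's threshold is met.
Saoirse controls 4 companies.

4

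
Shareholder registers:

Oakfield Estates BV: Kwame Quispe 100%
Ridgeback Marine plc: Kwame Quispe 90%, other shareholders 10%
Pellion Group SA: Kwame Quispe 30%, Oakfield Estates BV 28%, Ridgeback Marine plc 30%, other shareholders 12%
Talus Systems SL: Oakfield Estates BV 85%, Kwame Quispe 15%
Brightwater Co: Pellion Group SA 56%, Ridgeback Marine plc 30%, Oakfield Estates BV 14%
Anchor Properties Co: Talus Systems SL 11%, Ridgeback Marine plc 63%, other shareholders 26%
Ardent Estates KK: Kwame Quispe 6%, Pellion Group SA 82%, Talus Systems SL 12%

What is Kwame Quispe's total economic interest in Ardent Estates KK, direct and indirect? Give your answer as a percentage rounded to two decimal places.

Kwame reaches Ardent along 6 paths.
Direct stake: 6% = 6%.
Via Pellion: 30% × 82% = 24.6%.
Via Oakfield → Pellion: 100% × 28% × 82% = 22.96%.
Via Ridgeback → Pellion: 90% × 30% × 82% = 22.14%.
Via Oakfield → Talus: 100% × 85% × 12% = 10.2%.
Via Talus: 15% × 12% = 1.8%.
Total: 6% + 24.6% + 22.96% + 22.14% + 10.2% + 1.8% = 87.7%.
Rounded: 87.70%.

87.70%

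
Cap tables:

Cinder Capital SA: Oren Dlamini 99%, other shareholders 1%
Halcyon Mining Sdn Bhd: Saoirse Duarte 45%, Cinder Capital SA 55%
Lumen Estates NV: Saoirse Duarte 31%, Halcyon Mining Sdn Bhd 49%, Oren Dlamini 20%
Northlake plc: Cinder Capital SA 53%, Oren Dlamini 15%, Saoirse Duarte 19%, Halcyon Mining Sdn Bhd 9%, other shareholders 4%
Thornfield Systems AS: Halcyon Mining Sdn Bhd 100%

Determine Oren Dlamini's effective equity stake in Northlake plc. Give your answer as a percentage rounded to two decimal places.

72.37%

Oren reaches Northlake along 3 paths.
Via Cinder: 99% × 53% = 52.47%.
Direct stake: 15% = 15%.
Via Cinder → Halcyon: 99% × 55% × 9% = 4.9005%.
Total: 52.47% + 15% + 4.9005% = 72.3705%.
Rounded: 72.37%.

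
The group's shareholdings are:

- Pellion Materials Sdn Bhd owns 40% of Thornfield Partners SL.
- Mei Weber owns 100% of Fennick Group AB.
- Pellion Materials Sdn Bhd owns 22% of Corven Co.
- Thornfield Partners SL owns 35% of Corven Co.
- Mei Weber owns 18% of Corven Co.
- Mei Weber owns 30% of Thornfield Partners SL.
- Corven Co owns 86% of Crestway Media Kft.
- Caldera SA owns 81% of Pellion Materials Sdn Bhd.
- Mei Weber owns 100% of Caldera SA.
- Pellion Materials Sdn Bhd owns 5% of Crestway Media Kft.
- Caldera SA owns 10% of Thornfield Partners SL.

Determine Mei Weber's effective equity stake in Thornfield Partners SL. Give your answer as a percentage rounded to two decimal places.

Mei reaches Thornfield along 3 paths.
Direct stake: 30% = 30%.
Via Caldera: 100% × 10% = 10%.
Via Caldera → Pellion: 100% × 81% × 40% = 32.4%.
Total: 30% + 10% + 32.4% = 72.4%.
Rounded: 72.40%.

72.40%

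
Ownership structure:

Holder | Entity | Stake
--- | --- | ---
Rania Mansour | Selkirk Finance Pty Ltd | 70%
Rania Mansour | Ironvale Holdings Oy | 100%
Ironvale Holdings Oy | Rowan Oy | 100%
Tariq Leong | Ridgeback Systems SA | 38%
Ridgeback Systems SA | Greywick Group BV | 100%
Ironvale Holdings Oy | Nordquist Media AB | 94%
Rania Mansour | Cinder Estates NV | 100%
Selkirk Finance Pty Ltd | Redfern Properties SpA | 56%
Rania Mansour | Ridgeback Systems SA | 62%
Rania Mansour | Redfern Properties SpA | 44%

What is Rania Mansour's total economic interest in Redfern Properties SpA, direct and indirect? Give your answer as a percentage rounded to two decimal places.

Rania reaches Redfern along 2 paths.
Via Selkirk: 70% × 56% = 39.2%.
Direct stake: 44% = 44%.
Total: 39.2% + 44% = 83.2%.
Rounded: 83.20%.

83.20%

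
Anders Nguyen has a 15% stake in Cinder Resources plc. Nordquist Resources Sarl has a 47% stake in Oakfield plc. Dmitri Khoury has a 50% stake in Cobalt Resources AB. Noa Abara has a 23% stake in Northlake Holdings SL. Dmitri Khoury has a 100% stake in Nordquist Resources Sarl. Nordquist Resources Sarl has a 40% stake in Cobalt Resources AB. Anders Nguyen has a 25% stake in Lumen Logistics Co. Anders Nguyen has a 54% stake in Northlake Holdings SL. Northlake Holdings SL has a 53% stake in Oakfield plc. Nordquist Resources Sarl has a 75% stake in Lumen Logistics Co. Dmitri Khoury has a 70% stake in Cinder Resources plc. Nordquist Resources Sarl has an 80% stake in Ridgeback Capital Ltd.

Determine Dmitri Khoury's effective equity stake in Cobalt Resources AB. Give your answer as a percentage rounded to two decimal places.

Dmitri reaches Cobalt along 2 paths.
Via Nordquist: 100% × 40% = 40%.
Direct stake: 50% = 50%.
Total: 40% + 50% = 90%.
Rounded: 90.00%.

90.00%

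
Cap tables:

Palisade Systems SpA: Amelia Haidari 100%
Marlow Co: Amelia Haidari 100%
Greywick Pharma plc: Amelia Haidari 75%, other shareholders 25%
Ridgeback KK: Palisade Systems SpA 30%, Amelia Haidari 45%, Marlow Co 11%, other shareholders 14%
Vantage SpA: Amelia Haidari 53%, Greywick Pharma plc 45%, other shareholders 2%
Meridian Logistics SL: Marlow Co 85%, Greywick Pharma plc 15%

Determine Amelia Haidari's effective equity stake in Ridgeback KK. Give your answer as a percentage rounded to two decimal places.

86.00%

Amelia reaches Ridgeback along 3 paths.
Via Palisade: 100% × 30% = 30%.
Direct stake: 45% = 45%.
Via Marlow: 100% × 11% = 11%.
Total: 30% + 45% + 11% = 86%.
Rounded: 86.00%.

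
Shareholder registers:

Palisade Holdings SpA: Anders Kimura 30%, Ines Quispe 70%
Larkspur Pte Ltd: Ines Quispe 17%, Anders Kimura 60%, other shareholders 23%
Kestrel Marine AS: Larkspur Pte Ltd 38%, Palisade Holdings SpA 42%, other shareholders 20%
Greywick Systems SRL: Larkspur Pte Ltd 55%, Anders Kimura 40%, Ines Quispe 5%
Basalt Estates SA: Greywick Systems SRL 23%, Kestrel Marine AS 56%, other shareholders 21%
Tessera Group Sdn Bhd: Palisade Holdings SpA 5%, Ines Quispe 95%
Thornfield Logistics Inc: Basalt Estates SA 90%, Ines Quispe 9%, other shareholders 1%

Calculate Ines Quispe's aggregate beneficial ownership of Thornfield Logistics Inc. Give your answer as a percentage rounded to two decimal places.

30.04%

Ines reaches Thornfield along 5 paths.
Via Larkspur → Greywick → Basalt: 17% × 55% × 23% × 90% = 1.93545%.
Via Greywick → Basalt: 5% × 23% × 90% = 1.035%.
Via Larkspur → Kestrel → Basalt: 17% × 38% × 56% × 90% = 3.25584%.
Via Palisade → Kestrel → Basalt: 70% × 42% × 56% × 90% = 14.8176%.
Direct stake: 9% = 9%.
Total: 1.93545% + 1.035% + 3.25584% + 14.8176% + 9% = 30.04389%.
Rounded: 30.04%.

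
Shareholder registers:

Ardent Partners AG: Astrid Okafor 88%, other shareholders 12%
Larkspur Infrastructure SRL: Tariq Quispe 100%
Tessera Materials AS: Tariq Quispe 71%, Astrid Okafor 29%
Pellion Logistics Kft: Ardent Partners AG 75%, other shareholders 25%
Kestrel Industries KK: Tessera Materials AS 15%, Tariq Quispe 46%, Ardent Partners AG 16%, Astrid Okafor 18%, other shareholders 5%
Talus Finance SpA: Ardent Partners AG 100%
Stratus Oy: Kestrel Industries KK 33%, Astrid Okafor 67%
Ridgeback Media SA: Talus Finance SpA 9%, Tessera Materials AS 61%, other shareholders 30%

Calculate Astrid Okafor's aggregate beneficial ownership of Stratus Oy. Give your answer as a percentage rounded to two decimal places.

Astrid reaches Stratus along 4 paths.
Via Tessera → Kestrel: 29% × 15% × 33% = 1.4355%.
Via Ardent → Kestrel: 88% × 16% × 33% = 4.6464%.
Via Kestrel: 18% × 33% = 5.94%.
Direct stake: 67% = 67%.
Total: 1.4355% + 4.6464% + 5.94% + 67% = 79.0219%.
Rounded: 79.02%.

79.02%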